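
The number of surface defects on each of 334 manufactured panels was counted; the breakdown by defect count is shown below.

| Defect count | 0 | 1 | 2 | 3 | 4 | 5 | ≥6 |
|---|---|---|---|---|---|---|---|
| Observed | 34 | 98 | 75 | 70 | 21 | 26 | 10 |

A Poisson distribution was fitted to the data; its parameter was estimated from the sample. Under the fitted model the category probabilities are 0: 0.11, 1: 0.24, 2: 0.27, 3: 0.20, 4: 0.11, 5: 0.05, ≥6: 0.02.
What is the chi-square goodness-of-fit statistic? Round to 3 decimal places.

20.456

Expected counts E_i = n·p_i: 334×0.11 = 36.74, 334×0.24 = 80.16, 334×0.27 = 90.18, 334×0.20 = 66.8, 334×0.11 = 36.74, 334×0.05 = 16.7, 334×0.02 = 6.68.
cat         O        E   (O−E)²/E
0          34    36.74     0.2043
1          98    80.16     3.9704
2          75    90.18     2.5552
3          70     66.8     0.1533
4          21    36.74     6.7433
5          26     16.7     5.1790
≥6         10     6.68     1.6501
Sum = 20.456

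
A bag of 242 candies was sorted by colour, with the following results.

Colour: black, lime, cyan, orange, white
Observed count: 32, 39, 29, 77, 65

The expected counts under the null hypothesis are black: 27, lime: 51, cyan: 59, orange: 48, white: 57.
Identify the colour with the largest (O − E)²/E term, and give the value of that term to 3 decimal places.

orange, 17.521

χ² = (32−27)²/27 + (39−51)²/51 + (29−59)²/59 + (77−48)²/48 + (65−57)²/57
   = 0.9259 + 2.8235 + 15.2542 + 17.5208 + 1.1228
The largest term is for orange: 17.521.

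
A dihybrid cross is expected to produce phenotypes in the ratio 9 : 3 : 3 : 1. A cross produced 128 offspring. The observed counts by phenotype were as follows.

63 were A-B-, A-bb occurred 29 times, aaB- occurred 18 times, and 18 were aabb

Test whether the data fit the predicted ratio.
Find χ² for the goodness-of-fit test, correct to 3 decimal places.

16.167

Ratio total = 16. Expected counts: 128×9/16 = 72, 128×3/16 = 24, 128×3/16 = 24, 128×1/16 = 8.
cat         O        E   (O−E)²/E
A-B-       63       72     1.1250
A-bb       29       24     1.0417
aaB-       18       24     1.5000
aabb       18        8    12.5000
Sum = 16.167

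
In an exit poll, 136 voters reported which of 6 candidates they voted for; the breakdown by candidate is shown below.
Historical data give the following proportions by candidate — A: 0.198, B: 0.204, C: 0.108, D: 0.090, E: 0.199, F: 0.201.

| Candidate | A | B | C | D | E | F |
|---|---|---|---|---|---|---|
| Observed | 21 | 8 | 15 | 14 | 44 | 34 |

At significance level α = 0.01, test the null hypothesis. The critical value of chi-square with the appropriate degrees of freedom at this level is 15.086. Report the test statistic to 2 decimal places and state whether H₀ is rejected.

27.84; reject

Expected counts E_i = n·p_i: 136×0.198 = 26.928, 136×0.204 = 27.744, 136×0.108 = 14.688, 136×0.090 = 12.24, 136×0.199 = 27.064, 136×0.201 = 27.336.
cat         O        E   (O−E)²/E
A          21   26.928      1.305
B           8   27.744     14.051
C          15   14.688      0.007
D          14    12.24      0.253
E          44   27.064     10.598
F          34   27.336      1.625
Sum = 27.84
df = 5. Since 27.84 > 15.086, we reject H₀.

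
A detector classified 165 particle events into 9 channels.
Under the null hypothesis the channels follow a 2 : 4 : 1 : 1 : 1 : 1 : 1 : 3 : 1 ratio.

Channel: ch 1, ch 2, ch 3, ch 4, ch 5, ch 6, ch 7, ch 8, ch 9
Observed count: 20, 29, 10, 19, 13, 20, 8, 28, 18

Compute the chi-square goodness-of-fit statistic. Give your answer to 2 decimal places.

24.96

Ratio total = 15. Expected counts: 165×2/15 = 22, 165×4/15 = 44, 165×1/15 = 11, 165×1/15 = 11, 165×1/15 = 11, 165×1/15 = 11, 165×1/15 = 11, 165×3/15 = 33, 165×1/15 = 11.
cat         O        E   (O−E)²/E
ch 1       20       22      0.182
ch 2       29       44      5.114
ch 3       10       11      0.091
ch 4       19       11      5.818
ch 5       13       11      0.364
ch 6       20       11      7.364
ch 7        8       11      0.818
ch 8       28       33      0.758
ch 9       18       11      4.455
Sum = 24.96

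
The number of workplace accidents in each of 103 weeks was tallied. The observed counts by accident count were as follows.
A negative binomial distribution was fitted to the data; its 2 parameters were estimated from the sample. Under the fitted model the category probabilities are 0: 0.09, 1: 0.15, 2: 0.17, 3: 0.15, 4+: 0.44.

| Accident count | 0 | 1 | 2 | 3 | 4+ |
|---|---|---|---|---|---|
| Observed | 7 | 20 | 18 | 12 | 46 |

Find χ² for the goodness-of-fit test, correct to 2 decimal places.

2.69

Expected counts E_i = n·p_i: 103×0.09 = 9.27, 103×0.15 = 15.45, 103×0.17 = 17.51, 103×0.15 = 15.45, 103×0.44 = 45.32.
0: (7 − 9.27)²/9.27 = 5.1529/9.27 = 0.556
1: (20 − 15.45)²/15.45 = 20.7025/15.45 = 1.340
2: (18 − 17.51)²/17.51 = 0.2401/17.51 = 0.014
3: (12 − 15.45)²/15.45 = 11.9025/15.45 = 0.770
4+: (46 − 45.32)²/45.32 = 0.4624/45.32 = 0.010
Sum = 2.69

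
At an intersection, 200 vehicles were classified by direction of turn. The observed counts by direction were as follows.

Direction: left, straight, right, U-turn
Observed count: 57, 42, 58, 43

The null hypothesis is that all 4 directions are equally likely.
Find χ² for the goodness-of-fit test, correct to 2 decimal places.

4.52

Expected count for each of the 4 categories: 200/4 = 50.
left: (57 − 50)²/50 = 49/50 = 0.980
straight: (42 − 50)²/50 = 64/50 = 1.280
right: (58 − 50)²/50 = 64/50 = 1.280
U-turn: (43 − 50)²/50 = 49/50 = 0.980
Sum = 4.52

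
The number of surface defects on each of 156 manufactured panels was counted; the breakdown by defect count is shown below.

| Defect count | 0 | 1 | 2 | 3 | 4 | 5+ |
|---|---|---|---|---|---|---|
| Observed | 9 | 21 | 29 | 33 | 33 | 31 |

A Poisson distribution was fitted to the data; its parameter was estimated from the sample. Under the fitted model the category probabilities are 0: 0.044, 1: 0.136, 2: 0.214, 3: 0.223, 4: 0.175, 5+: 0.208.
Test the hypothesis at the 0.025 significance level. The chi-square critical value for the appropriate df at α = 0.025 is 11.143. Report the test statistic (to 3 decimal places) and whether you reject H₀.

2.589; do not reject

Expected counts E_i = n·p_i: 156×0.044 = 6.864, 156×0.136 = 21.216, 156×0.214 = 33.384, 156×0.223 = 34.788, 156×0.175 = 27.3, 156×0.208 = 32.448.
0: (9 − 6.864)²/6.864 = 4.562496/6.864 = 0.6647
1: (21 − 21.216)²/21.216 = 0.046656/21.216 = 0.0022
2: (29 − 33.384)²/33.384 = 19.219456/33.384 = 0.5757
3: (33 − 34.788)²/34.788 = 3.196944/34.788 = 0.0919
4: (33 − 27.3)²/27.3 = 32.49/27.3 = 1.1901
5+: (31 − 32.448)²/32.448 = 2.096704/32.448 = 0.0646
Sum = 2.589
df = 4. Since 2.589 < 11.143, we do not reject H₀.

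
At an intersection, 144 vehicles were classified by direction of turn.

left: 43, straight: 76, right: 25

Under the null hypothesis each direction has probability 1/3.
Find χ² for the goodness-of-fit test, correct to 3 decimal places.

27.875

Expected count for each of the 3 categories: 144/3 = 48.
cat           O        E   (O−E)²/E
left         43       48     0.5208
straight     76       48    16.3333
right        25       48    11.0208
Sum = 27.875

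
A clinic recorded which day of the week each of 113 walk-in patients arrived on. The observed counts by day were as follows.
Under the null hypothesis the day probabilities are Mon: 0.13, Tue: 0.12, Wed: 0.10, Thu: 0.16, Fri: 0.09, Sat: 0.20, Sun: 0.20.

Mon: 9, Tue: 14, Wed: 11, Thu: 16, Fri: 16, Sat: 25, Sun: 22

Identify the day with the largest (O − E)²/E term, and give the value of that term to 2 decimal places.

Expected counts E_i = n·p_i: 113×0.13 = 14.69, 113×0.12 = 13.56, 113×0.10 = 11.3, 113×0.16 = 18.08, 113×0.09 = 10.17, 113×0.20 = 22.6, 113×0.20 = 22.6.
cat         O        E   (O−E)²/E
Mon         9    14.69      2.204
Tue        14    13.56      0.014
Wed        11     11.3      0.008
Thu        16    18.08      0.239
Fri        16    10.17      3.342
Sat        25     22.6      0.255
Sun        22     22.6      0.016
The largest term is for Fri: 3.34.

Fri, 3.34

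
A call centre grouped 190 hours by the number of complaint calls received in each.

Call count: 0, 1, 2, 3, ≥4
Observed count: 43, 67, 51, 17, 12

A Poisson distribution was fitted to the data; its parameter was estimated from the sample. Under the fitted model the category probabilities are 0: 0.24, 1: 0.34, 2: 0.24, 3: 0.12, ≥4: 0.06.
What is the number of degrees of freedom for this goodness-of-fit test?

There are k = 5 categories and 1 parameter estimated from the data, so df = 5 − 1 − 1 = 3.

3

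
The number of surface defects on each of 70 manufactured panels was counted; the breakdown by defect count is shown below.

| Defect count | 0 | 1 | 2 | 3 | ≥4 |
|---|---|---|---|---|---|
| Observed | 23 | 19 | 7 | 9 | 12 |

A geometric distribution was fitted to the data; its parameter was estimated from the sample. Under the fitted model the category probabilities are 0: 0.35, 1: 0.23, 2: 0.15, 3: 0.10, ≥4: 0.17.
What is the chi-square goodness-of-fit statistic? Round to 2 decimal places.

Expected counts E_i = n·p_i: 70×0.35 = 24.5, 70×0.23 = 16.1, 70×0.15 = 10.5, 70×0.10 = 7, 70×0.17 = 11.9.
χ² = (23−24.5)²/24.5 + (19−16.1)²/16.1 + (7−10.5)²/10.5 + (9−7)²/7 + (12−11.9)²/11.9
   = 0.092 + 0.522 + 1.167 + 0.571 + 0.001
Sum = 2.35

2.35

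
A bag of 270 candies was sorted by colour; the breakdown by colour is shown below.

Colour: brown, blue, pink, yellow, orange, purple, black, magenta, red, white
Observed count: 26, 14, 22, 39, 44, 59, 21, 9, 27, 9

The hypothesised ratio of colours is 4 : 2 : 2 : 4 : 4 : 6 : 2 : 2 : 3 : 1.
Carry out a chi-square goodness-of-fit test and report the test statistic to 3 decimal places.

Ratio total = 30. Expected counts: 270×4/30 = 36, 270×2/30 = 18, 270×2/30 = 18, 270×4/30 = 36, 270×4/30 = 36, 270×6/30 = 54, 270×2/30 = 18, 270×2/30 = 18, 270×3/30 = 27, 270×1/30 = 9.
cat          O        E   (O−E)²/E
brown       26       36     2.7778
blue        14       18     0.8889
pink        22       18     0.8889
yellow      39       36     0.2500
orange      44       36     1.7778
purple      59       54     0.4630
black       21       18     0.5000
magenta      9       18     4.5000
red         27       27     0.0000
white        9        9     0.0000
Sum = 12.046

12.046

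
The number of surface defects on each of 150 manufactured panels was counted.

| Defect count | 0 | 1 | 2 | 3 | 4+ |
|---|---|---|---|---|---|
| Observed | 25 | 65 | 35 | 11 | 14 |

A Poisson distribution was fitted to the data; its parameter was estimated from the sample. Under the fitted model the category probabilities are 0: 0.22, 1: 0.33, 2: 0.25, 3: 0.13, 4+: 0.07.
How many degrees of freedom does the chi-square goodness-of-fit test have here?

There are k = 5 categories and 1 parameter estimated from the data, so df = 5 − 1 − 1 = 3.

3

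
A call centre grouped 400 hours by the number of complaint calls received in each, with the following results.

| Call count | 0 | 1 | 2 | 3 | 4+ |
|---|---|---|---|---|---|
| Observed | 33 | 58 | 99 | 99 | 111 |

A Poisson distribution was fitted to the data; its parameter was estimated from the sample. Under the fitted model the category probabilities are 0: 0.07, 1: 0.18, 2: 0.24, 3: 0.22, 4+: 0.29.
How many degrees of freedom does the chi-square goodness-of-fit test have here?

3

There are k = 5 categories and 1 parameter estimated from the data, so df = 5 − 1 − 1 = 3.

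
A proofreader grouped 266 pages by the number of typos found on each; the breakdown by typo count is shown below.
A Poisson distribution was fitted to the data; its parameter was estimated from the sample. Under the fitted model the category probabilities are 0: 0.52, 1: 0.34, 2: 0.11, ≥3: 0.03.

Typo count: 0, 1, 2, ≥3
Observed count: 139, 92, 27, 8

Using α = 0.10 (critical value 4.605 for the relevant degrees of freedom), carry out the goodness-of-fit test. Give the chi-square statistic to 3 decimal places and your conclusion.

Expected counts E_i = n·p_i: 266×0.52 = 138.32, 266×0.34 = 90.44, 266×0.11 = 29.26, 266×0.03 = 7.98.
χ² = (139−138.32)²/138.32 + (92−90.44)²/90.44 + (27−29.26)²/29.26 + (8−7.98)²/7.98
   = 0.0033 + 0.0269 + 0.1746 + 0.0001
Sum = 0.205
df = 2. Since 0.205 < 4.605, we do not reject H₀.

0.205; do not reject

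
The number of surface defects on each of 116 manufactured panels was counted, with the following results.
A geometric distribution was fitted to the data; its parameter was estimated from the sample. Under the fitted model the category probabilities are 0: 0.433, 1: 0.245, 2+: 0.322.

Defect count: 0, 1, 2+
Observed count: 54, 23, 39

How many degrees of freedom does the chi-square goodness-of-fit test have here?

There are k = 3 categories and 1 parameter estimated from the data, so df = 3 − 1 − 1 = 1.

1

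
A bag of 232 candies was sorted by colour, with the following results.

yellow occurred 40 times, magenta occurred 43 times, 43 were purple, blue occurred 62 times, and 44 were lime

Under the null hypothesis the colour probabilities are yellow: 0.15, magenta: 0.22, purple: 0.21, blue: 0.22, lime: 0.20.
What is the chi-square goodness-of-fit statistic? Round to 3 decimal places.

5.193

Expected counts E_i = n·p_i: 232×0.15 = 34.8, 232×0.22 = 51.04, 232×0.21 = 48.72, 232×0.22 = 51.04, 232×0.20 = 46.4.
χ² = (40−34.8)²/34.8 + (43−51.04)²/51.04 + (43−48.72)²/48.72 + (62−51.04)²/51.04 + (44−46.4)²/46.4
   = 0.7770 + 1.2665 + 0.6716 + 2.3535 + 0.1241
Sum = 5.193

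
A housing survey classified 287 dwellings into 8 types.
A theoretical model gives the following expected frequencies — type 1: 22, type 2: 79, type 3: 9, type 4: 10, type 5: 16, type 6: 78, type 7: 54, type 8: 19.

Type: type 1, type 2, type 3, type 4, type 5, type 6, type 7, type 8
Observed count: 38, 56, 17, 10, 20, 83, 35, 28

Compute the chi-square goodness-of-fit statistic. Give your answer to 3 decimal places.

type 1: (38 − 22)²/22 = 256/22 = 11.6364
type 2: (56 − 79)²/79 = 529/79 = 6.6962
type 3: (17 − 9)²/9 = 64/9 = 7.1111
type 4: (10 − 10)²/10 = 0/10 = 0.0000
type 5: (20 − 16)²/16 = 16/16 = 1.0000
type 6: (83 − 78)²/78 = 25/78 = 0.3205
type 7: (35 − 54)²/54 = 361/54 = 6.6852
type 8: (28 − 19)²/19 = 81/19 = 4.2632
Sum = 37.713

37.713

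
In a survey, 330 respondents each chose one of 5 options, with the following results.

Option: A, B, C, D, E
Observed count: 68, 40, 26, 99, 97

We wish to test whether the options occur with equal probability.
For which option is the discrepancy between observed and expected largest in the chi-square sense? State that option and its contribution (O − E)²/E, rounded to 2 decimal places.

C, 24.24

Under H₀ each category has probability 1/5, so each expected count is 330/5 = 66.
χ² = (68−66)²/66 + (40−66)²/66 + (26−66)²/66 + (99−66)²/66 + (97−66)²/66
   = 0.061 + 10.242 + 24.242 + 16.500 + 14.561
The largest term is for C: 24.24.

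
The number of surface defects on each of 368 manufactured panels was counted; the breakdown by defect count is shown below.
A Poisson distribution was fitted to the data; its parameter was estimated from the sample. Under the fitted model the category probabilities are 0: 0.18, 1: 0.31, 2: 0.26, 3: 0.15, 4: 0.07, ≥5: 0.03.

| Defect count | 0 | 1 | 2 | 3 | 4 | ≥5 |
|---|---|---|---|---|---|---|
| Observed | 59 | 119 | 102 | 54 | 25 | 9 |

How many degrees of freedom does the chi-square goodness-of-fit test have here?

There are k = 6 categories and 1 parameter estimated from the data, so df = 6 − 1 − 1 = 4.

4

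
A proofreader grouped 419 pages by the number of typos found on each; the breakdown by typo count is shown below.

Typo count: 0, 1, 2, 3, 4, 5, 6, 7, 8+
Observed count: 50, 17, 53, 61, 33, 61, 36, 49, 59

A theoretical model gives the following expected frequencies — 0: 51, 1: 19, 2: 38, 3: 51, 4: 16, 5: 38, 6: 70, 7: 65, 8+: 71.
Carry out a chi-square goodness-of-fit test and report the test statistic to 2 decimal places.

χ² = (50−51)²/51 + (17−19)²/19 + (53−38)²/38 + (61−51)²/51 + (33−16)²/16 + (61−38)²/38 + (36−70)²/70 + (49−65)²/65 + (59−71)²/71
   = 0.020 + 0.211 + 5.921 + 1.961 + 18.063 + 13.921 + 16.514 + 3.938 + 2.028
Sum = 62.58

62.58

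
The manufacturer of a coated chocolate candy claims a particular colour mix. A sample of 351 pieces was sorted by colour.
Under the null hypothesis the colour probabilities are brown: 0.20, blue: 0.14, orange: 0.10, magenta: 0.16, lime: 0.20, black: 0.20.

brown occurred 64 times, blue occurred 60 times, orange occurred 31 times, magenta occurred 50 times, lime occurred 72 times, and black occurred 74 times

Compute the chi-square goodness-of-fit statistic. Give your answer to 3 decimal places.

Expected counts E_i = n·p_i: 351×0.20 = 70.2, 351×0.14 = 49.14, 351×0.10 = 35.1, 351×0.16 = 56.16, 351×0.20 = 70.2, 351×0.20 = 70.2.
χ² = (64−70.2)²/70.2 + (60−49.14)²/49.14 + (31−35.1)²/35.1 + (50−56.16)²/56.16 + (72−70.2)²/70.2 + (74−70.2)²/70.2
   = 0.5476 + 2.4001 + 0.4789 + 0.6757 + 0.0462 + 0.2057
Sum = 4.354

4.354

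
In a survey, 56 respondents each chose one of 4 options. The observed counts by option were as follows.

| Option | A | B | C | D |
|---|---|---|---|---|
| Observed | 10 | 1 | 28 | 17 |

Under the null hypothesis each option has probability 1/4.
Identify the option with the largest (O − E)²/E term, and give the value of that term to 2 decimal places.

Expected count for each of the 4 categories: 56/4 = 14.
cat         O        E   (O−E)²/E
A          10       14      1.143
B           1       14     12.071
C          28       14     14.000
D          17       14      0.643
The largest term is for C: 14.00.

C, 14.00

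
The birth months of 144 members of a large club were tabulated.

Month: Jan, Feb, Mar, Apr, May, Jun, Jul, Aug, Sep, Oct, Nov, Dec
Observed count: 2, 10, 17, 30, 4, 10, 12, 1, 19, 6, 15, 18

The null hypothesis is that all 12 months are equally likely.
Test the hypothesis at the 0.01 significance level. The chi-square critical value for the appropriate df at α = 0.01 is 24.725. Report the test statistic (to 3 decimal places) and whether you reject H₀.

Expected count for each of the 12 categories: 144/12 = 12.
χ² = (2−12)²/12 + (10−12)²/12 + (17−12)²/12 + (30−12)²/12 + (4−12)²/12 + (10−12)²/12 + (12−12)²/12 + (1−12)²/12 + (19−12)²/12 + (6−12)²/12 + (15−12)²/12 + (18−12)²/12
   = 8.3333 + 0.3333 + 2.0833 + 27.0000 + 5.3333 + 0.3333 + 0.0000 + 10.0833 + 4.0833 + 3.0000 + 0.7500 + 3.0000
Sum = 64.333
df = 11. Since 64.333 > 24.725, we reject H₀.

64.333; reject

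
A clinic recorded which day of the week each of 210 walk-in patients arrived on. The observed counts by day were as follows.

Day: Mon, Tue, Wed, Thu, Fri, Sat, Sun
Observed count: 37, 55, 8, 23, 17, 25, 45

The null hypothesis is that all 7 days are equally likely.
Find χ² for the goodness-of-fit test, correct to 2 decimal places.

54.20

Expected count for each of the 7 categories: 210/7 = 30.
Mon: (37 − 30)²/30 = 49/30 = 1.633
Tue: (55 − 30)²/30 = 625/30 = 20.833
Wed: (8 − 30)²/30 = 484/30 = 16.133
Thu: (23 − 30)²/30 = 49/30 = 1.633
Fri: (17 − 30)²/30 = 169/30 = 5.633
Sat: (25 − 30)²/30 = 25/30 = 0.833
Sun: (45 − 30)²/30 = 225/30 = 7.500
Sum = 54.20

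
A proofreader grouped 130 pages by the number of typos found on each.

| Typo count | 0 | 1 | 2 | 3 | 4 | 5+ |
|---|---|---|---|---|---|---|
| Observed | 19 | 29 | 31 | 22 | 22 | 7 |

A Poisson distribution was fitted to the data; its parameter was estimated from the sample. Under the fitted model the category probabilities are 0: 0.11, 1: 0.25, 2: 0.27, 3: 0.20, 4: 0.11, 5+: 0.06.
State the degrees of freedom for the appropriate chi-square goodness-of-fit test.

4

There are k = 6 categories and 1 parameter estimated from the data, so df = 6 − 1 − 1 = 4.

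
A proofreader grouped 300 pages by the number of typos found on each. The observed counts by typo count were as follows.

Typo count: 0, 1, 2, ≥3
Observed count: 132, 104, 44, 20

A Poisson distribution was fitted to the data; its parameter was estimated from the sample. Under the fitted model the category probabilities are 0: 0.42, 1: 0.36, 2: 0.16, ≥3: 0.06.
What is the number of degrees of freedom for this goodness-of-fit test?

There are k = 4 categories and 1 parameter estimated from the data, so df = 4 − 1 − 1 = 2.

2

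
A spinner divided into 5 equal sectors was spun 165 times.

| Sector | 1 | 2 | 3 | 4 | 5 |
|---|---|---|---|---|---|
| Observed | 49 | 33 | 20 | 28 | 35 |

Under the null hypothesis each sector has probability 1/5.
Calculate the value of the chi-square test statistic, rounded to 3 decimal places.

13.758

Expected count for each of the 5 categories: 165/5 = 33.
χ² = (49−33)²/33 + (33−33)²/33 + (20−33)²/33 + (28−33)²/33 + (35−33)²/33
   = 7.7576 + 0.0000 + 5.1212 + 0.7576 + 0.1212
Sum = 13.758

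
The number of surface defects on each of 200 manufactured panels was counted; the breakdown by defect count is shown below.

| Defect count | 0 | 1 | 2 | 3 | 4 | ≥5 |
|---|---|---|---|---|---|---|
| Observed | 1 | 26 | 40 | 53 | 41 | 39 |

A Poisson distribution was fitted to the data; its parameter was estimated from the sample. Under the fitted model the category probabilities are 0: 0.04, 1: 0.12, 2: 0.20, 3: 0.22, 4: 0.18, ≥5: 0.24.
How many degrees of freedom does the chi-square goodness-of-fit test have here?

4

There are k = 6 categories and 1 parameter estimated from the data, so df = 6 − 1 − 1 = 4.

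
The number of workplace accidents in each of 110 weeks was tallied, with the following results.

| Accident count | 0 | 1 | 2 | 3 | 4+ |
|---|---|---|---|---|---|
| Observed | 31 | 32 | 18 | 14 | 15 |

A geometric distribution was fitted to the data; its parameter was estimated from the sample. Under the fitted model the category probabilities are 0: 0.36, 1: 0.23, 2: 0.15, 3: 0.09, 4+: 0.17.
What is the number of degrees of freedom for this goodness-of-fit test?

There are k = 5 categories and 1 parameter estimated from the data, so df = 5 − 1 − 1 = 3.

3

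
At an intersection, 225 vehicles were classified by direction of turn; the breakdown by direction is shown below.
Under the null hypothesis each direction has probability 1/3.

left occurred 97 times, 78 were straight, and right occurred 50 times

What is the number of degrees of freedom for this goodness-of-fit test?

2

There are k = 3 categories and no parameters were estimated from the data, so df = 3 − 1 = 2.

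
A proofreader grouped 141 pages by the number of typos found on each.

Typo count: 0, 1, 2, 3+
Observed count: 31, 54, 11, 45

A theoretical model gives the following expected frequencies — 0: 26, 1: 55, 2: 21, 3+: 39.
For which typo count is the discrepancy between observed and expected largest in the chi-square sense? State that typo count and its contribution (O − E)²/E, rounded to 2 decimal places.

χ² = (31−26)²/26 + (54−55)²/55 + (11−21)²/21 + (45−39)²/39
   = 0.962 + 0.018 + 4.762 + 0.923
The largest term is for 2: 4.76.

2, 4.76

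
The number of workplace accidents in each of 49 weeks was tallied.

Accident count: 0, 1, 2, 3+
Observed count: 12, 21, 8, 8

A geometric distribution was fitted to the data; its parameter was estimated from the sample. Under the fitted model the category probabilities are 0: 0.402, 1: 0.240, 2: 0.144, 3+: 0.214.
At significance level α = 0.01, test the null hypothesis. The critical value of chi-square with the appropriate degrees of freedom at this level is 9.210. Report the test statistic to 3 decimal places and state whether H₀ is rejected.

10.984; reject

Expected counts E_i = n·p_i: 49×0.402 = 19.698, 49×0.240 = 11.76, 49×0.144 = 7.056, 49×0.214 = 10.486.
χ² = (12−19.698)²/19.698 + (21−11.76)²/11.76 + (8−7.056)²/7.056 + (8−10.486)²/10.486
   = 3.0084 + 7.2600 + 0.1263 + 0.5894
Sum = 10.984
df = 2. Since 10.984 > 9.210, we reject H₀.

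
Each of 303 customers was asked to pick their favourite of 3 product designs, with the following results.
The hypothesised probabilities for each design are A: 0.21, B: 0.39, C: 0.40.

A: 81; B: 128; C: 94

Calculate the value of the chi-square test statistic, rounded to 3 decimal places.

Expected counts E_i = n·p_i: 303×0.21 = 63.63, 303×0.39 = 118.17, 303×0.40 = 121.2.
χ² = (81−63.63)²/63.63 + (128−118.17)²/118.17 + (94−121.2)²/121.2
   = 4.7417 + 0.8177 + 6.1043
Sum = 11.664

11.664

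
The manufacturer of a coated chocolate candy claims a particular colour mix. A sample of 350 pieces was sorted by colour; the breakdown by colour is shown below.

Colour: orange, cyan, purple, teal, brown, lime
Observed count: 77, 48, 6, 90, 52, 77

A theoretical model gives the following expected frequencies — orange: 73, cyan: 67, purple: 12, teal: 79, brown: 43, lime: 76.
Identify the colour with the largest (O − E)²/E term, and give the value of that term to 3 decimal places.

χ² = (77−73)²/73 + (48−67)²/67 + (6−12)²/12 + (90−79)²/79 + (52−43)²/43 + (77−76)²/76
   = 0.2192 + 5.3881 + 3.0000 + 1.5316 + 1.8837 + 0.0132
The largest term is for cyan: 5.388.

cyan, 5.388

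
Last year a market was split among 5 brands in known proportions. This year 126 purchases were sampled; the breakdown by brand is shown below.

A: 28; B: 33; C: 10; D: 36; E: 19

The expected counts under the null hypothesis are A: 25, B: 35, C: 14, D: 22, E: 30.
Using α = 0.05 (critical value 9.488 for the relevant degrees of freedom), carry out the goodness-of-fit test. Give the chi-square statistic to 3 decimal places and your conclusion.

14.560; reject

cat         O        E   (O−E)²/E
A          28       25     0.3600
B          33       35     0.1143
C          10       14     1.1429
D          36       22     8.9091
E          19       30     4.0333
Sum = 14.560
df = 4. Since 14.560 > 9.488, we reject H₀.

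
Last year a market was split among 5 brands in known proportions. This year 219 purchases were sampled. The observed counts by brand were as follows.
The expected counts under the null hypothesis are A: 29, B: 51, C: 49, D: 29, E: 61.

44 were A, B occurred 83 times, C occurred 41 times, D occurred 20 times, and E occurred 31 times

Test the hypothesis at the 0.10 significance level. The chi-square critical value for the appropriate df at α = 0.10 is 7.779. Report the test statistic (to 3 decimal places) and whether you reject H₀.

χ² = (44−29)²/29 + (83−51)²/51 + (41−49)²/49 + (20−29)²/29 + (31−61)²/61
   = 7.7586 + 20.0784 + 1.3061 + 2.7931 + 14.7541
Sum = 46.690
df = 4. Since 46.690 > 7.779, we reject H₀.

46.690; reject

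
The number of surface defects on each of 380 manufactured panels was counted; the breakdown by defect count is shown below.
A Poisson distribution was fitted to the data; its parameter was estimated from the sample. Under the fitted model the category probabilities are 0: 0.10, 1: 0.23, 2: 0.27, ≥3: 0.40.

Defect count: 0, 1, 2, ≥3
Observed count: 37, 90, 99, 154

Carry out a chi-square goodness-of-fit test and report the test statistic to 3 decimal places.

Expected counts E_i = n·p_i: 380×0.10 = 38, 380×0.23 = 87.4, 380×0.27 = 102.6, 380×0.40 = 152.
cat         O        E   (O−E)²/E
0          37       38     0.0263
1          90     87.4     0.0773
2          99    102.6     0.1263
≥3        154      152     0.0263
Sum = 0.256

0.256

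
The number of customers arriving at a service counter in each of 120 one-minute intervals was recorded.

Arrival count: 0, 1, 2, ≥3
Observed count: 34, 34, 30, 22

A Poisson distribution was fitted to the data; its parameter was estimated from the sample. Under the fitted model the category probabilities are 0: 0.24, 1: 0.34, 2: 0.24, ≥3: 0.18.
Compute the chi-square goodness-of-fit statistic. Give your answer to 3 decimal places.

Expected counts E_i = n·p_i: 120×0.24 = 28.8, 120×0.34 = 40.8, 120×0.24 = 28.8, 120×0.18 = 21.6.
cat         O        E   (O−E)²/E
0          34     28.8     0.9389
1          34     40.8     1.1333
2          30     28.8     0.0500
≥3         22     21.6     0.0074
Sum = 2.130

2.130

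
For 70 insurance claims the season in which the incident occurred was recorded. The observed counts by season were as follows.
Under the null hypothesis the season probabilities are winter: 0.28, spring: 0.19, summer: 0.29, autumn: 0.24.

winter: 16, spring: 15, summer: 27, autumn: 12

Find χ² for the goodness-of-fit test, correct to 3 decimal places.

Expected counts E_i = n·p_i: 70×0.28 = 19.6, 70×0.19 = 13.3, 70×0.29 = 20.3, 70×0.24 = 16.8.
cat         O        E   (O−E)²/E
winter     16     19.6     0.6612
spring     15     13.3     0.2173
summer     27     20.3     2.2113
autumn     12     16.8     1.3714
Sum = 4.461

4.461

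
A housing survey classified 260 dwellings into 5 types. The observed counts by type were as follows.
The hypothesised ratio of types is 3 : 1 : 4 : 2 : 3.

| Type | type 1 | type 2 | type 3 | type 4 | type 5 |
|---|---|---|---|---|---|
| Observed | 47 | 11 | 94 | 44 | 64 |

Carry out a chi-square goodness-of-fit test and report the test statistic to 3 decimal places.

Ratio total = 13. Expected counts: 260×3/13 = 60, 260×1/13 = 20, 260×4/13 = 80, 260×2/13 = 40, 260×3/13 = 60.
type 1: (47 − 60)²/60 = 169/60 = 2.8167
type 2: (11 − 20)²/20 = 81/20 = 4.0500
type 3: (94 − 80)²/80 = 196/80 = 2.4500
type 4: (44 − 40)²/40 = 16/40 = 0.4000
type 5: (64 − 60)²/60 = 16/60 = 0.2667
Sum = 9.983

9.983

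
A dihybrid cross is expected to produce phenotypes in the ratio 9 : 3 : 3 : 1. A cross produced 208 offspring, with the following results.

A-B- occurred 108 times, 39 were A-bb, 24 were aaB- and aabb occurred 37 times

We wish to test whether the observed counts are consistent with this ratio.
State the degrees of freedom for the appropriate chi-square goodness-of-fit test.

There are k = 4 categories and no parameters were estimated from the data, so df = 4 − 1 = 3.

3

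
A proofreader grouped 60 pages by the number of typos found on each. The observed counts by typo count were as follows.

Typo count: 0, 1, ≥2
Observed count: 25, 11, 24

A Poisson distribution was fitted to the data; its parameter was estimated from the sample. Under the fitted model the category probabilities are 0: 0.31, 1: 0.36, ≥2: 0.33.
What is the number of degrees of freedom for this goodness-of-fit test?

There are k = 3 categories and 1 parameter estimated from the data, so df = 3 − 1 − 1 = 1.

1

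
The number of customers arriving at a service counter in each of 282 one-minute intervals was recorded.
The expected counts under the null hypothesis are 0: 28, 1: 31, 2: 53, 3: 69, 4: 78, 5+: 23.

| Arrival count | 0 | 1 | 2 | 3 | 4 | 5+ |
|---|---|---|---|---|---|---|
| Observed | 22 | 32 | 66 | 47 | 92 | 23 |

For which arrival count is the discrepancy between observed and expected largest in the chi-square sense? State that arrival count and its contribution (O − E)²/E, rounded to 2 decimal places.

0: (22 − 28)²/28 = 36/28 = 1.286
1: (32 − 31)²/31 = 1/31 = 0.032
2: (66 − 53)²/53 = 169/53 = 3.189
3: (47 − 69)²/69 = 484/69 = 7.014
4: (92 − 78)²/78 = 196/78 = 2.513
5+: (23 − 23)²/23 = 0/23 = 0.000
The largest term is for 3: 7.01.

3, 7.01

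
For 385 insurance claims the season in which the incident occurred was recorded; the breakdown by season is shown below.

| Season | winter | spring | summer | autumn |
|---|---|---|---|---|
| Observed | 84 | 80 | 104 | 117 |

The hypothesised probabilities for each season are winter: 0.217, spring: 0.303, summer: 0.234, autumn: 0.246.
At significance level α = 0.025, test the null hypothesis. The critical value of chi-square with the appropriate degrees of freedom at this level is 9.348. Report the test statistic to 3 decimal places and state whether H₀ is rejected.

18.914; reject

Expected counts E_i = n·p_i: 385×0.217 = 83.545, 385×0.303 = 116.655, 385×0.234 = 90.09, 385×0.246 = 94.71.
winter: (84 − 83.545)²/83.545 = 0.207025/83.545 = 0.0025
spring: (80 − 116.655)²/116.655 = 1343.589025/116.655 = 11.5176
summer: (104 − 90.09)²/90.09 = 193.4881/90.09 = 2.1477
autumn: (117 − 94.71)²/94.71 = 496.8441/94.71 = 5.2460
Sum = 18.914
df = 3. Since 18.914 > 9.348, we reject H₀.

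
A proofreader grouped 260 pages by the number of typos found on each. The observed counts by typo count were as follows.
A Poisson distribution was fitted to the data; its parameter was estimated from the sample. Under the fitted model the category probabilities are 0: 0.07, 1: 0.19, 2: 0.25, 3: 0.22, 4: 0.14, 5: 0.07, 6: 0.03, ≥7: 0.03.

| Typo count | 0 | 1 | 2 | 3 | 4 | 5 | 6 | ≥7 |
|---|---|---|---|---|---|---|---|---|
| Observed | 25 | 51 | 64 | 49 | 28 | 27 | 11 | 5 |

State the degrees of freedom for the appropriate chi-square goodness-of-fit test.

There are k = 8 categories and 1 parameter estimated from the data, so df = 8 − 1 − 1 = 6.

6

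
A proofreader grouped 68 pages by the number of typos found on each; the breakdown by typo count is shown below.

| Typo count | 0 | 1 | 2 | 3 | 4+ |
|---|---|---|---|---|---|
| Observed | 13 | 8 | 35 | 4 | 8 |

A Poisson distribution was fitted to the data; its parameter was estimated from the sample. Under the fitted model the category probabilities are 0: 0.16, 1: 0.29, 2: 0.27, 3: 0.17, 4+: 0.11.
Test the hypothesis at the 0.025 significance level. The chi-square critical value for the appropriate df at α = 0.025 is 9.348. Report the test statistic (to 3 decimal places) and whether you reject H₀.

27.440; reject

Expected counts E_i = n·p_i: 68×0.16 = 10.88, 68×0.29 = 19.72, 68×0.27 = 18.36, 68×0.17 = 11.56, 68×0.11 = 7.48.
cat         O        E   (O−E)²/E
0          13    10.88     0.4131
1           8    19.72     6.9654
2          35    18.36    15.0811
3           4    11.56     4.9441
4+          8     7.48     0.0361
Sum = 27.440
df = 3. Since 27.440 > 9.348, we reject H₀.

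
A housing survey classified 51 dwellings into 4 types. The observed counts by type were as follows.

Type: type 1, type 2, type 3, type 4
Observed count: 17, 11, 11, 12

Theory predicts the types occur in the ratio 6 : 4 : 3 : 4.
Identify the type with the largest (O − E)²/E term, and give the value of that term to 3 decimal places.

Ratio total = 17. Expected counts: 51×6/17 = 18, 51×4/17 = 12, 51×3/17 = 9, 51×4/17 = 12.
χ² = (17−18)²/18 + (11−12)²/12 + (11−9)²/9 + (12−12)²/12
   = 0.0556 + 0.0833 + 0.4444 + 0.0000
The largest term is for type 3: 0.444.

type 3, 0.444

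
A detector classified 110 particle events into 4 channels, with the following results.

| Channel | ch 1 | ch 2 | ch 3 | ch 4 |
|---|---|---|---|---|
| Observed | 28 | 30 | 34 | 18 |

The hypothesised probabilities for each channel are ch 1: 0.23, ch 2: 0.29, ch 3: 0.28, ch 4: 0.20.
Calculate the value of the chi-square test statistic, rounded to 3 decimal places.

1.461

Expected counts E_i = n·p_i: 110×0.23 = 25.3, 110×0.29 = 31.9, 110×0.28 = 30.8, 110×0.20 = 22.
χ² = (28−25.3)²/25.3 + (30−31.9)²/31.9 + (34−30.8)²/30.8 + (18−22)²/22
   = 0.2881 + 0.1132 + 0.3325 + 0.7273
Sum = 1.461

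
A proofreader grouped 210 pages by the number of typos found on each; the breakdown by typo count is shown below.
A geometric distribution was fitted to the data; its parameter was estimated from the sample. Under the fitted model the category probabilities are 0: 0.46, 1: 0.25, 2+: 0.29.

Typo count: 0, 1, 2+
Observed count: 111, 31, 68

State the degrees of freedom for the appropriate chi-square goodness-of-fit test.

1

There are k = 3 categories and 1 parameter estimated from the data, so df = 3 − 1 − 1 = 1.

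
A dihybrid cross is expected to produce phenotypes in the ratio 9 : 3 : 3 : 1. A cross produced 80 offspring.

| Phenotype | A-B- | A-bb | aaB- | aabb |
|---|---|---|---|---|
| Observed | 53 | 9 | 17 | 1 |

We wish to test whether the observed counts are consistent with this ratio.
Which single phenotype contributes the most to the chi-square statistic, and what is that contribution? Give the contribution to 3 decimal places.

aabb, 3.200

Ratio total = 16. Expected counts: 80×9/16 = 45, 80×3/16 = 15, 80×3/16 = 15, 80×1/16 = 5.
A-B-: (53 − 45)²/45 = 64/45 = 1.4222
A-bb: (9 − 15)²/15 = 36/15 = 2.4000
aaB-: (17 − 15)²/15 = 4/15 = 0.2667
aabb: (1 − 5)²/5 = 16/5 = 3.2000
The largest term is for aabb: 3.200.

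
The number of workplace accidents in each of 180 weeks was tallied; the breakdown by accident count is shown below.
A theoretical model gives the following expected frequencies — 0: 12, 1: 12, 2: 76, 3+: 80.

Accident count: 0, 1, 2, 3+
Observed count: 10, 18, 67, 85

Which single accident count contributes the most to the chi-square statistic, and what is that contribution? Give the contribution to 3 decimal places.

1, 3.000

cat         O        E   (O−E)²/E
0          10       12     0.3333
1          18       12     3.0000
2          67       76     1.0658
3+         85       80     0.3125
The largest term is for 1: 3.000.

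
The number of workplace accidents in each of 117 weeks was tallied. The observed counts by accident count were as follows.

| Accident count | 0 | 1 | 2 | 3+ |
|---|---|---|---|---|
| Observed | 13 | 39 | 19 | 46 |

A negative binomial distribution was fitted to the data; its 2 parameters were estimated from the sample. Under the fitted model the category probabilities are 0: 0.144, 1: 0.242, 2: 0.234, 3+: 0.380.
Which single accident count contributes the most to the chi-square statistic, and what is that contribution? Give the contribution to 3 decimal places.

Expected counts E_i = n·p_i: 117×0.144 = 16.848, 117×0.242 = 28.314, 117×0.234 = 27.378, 117×0.380 = 44.46.
χ² = (13−16.848)²/16.848 + (39−28.314)²/28.314 + (19−27.378)²/27.378 + (46−44.46)²/44.46
   = 0.8789 + 4.0330 + 2.5638 + 0.0533
The largest term is for 1: 4.033.

1, 4.033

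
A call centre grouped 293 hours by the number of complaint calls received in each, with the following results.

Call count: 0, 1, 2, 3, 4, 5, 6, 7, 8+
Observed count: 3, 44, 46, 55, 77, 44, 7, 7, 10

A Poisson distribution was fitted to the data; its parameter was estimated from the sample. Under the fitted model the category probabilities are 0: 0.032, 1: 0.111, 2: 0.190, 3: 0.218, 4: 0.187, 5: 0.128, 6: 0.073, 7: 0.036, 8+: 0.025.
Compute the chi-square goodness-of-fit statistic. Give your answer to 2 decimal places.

33.28

Expected counts E_i = n·p_i: 293×0.032 = 9.376, 293×0.111 = 32.523, 293×0.190 = 55.67, 293×0.218 = 63.874, 293×0.187 = 54.791, 293×0.128 = 37.504, 293×0.073 = 21.389, 293×0.036 = 10.548, 293×0.025 = 7.325.
cat         O        E   (O−E)²/E
0           3    9.376      4.336
1          44   32.523      4.050
2          46    55.67      1.680
3          55   63.874      1.233
4          77   54.791      9.002
5          44   37.504      1.125
6           7   21.389      9.680
7           7   10.548      1.193
8+         10    7.325      0.977
Sum = 33.28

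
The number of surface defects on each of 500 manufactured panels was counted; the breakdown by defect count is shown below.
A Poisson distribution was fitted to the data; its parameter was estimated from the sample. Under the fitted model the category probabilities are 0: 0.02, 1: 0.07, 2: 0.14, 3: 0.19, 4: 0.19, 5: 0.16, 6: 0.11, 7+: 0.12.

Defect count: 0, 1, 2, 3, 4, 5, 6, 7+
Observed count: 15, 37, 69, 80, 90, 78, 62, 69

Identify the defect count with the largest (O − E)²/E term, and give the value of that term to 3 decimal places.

0, 2.500

Expected counts E_i = n·p_i: 500×0.02 = 10, 500×0.07 = 35, 500×0.14 = 70, 500×0.19 = 95, 500×0.19 = 95, 500×0.16 = 80, 500×0.11 = 55, 500×0.12 = 60.
cat         O        E   (O−E)²/E
0          15       10     2.5000
1          37       35     0.1143
2          69       70     0.0143
3          80       95     2.3684
4          90       95     0.2632
5          78       80     0.0500
6          62       55     0.8909
7+         69       60     1.3500
The largest term is for 0: 2.500.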